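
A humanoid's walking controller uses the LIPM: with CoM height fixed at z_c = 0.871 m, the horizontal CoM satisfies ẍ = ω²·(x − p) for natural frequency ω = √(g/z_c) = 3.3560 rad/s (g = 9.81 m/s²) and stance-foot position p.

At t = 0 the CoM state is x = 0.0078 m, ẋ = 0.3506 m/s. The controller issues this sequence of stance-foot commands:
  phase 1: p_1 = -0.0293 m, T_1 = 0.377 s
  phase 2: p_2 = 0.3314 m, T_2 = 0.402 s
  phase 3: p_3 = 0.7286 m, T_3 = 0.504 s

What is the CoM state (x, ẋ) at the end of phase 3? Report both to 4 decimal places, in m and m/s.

x = 1.0797, ẋ = 1.4848

phase 1: p=-0.0293, T=0.377, ωT=1.265212, cosh=1.913012, sinh=1.630832; start (x,ẋ)=(0.007800, 0.350600) → end (x,ẋ)=(0.212045, 0.873753)
phase 2: p=0.3314, T=0.402, ωT=1.349112, cosh=2.056736, sinh=1.797266; start (x,ẋ)=(0.212045, 0.873753) → end (x,ẋ)=(0.553846, 1.077176)
phase 3: p=0.7286, T=0.504, ωT=1.691424, cosh=2.805730, sinh=2.621473; start (x,ẋ)=(0.553846, 1.077176) → end (x,ẋ)=(1.079703, 1.484841)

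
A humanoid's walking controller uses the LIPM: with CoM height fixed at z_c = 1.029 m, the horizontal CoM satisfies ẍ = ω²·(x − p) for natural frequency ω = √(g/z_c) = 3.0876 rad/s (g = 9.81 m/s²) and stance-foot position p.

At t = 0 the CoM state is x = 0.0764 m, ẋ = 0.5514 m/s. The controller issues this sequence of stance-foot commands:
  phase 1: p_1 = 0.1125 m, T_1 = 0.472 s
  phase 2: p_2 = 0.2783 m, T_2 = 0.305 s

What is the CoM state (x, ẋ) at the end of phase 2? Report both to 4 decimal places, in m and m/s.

x = 0.8082, ẋ = 1.8960

phase 1: p=0.1125, T=0.472, ωT=1.457347, cosh=2.263702, sinh=2.030849; start (x,ẋ)=(0.076400, 0.551400) → end (x,ẋ)=(0.393460, 1.021842)
phase 2: p=0.2783, T=0.305, ωT=0.941718, cosh=1.477170, sinh=1.087213; start (x,ẋ)=(0.393460, 1.021842) → end (x,ẋ)=(0.808225, 1.896014)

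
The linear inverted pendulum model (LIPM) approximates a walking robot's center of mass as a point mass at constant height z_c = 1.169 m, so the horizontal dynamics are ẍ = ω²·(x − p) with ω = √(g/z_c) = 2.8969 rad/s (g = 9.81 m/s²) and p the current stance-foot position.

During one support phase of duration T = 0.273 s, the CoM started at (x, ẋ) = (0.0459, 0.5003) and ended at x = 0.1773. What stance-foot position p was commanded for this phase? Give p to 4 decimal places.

ωT = 2.8969·0.273 = 0.790854; cosh(ωT) = 1.329368, sinh(ωT) = 0.875910
x(T) = p + (x₀−p)·cosh(ωT) + (ẋ₀/ω)·sinh(ωT) ⇒ p·(1 − cosh) = x(T) − x₀·cosh − (ẋ₀/ω)·sinh
numerator   = 0.1773 − (0.0459)·1.329368 − (0.5003/2.8969)·0.875910 = -0.034989
denominator = 1 − 1.329368 = -0.329368
p = -0.034989 / -0.329368 = 0.1062

p = 0.1062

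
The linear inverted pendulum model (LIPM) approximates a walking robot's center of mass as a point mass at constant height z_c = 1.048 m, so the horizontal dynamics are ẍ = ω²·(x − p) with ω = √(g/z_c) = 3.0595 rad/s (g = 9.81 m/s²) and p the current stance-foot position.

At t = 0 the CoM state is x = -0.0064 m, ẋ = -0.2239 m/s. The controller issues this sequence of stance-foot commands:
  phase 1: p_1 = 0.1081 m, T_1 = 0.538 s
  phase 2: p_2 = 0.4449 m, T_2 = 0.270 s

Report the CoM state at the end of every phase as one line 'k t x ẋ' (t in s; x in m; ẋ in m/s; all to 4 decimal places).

phase 1: p=0.1081, T=0.538, ωT=1.646011, cosh=2.689534, sinh=2.496717; start (x,ẋ)=(-0.006400, -0.223900) → end (x,ẋ)=(-0.382566, -1.476818)
phase 2: p=0.4449, T=0.270, ωT=0.826065, cosh=1.361040, sinh=0.923272; start (x,ẋ)=(-0.382566, -1.476818) → end (x,ẋ)=(-1.126977, -4.347394)

1 0.5380 -0.3826 -1.4768
2 0.8080 -1.1270 -4.3474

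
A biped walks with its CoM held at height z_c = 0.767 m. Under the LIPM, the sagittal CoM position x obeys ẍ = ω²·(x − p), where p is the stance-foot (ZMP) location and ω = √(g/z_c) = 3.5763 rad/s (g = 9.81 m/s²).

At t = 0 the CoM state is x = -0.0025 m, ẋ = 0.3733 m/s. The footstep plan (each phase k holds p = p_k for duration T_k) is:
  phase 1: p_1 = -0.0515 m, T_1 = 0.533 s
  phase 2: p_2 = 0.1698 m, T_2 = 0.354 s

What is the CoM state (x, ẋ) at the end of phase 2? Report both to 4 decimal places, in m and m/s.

phase 1: p=-0.0515, T=0.533, ωT=1.906168, cosh=3.437954, sinh=3.289305; start (x,ẋ)=(-0.002500, 0.373300) → end (x,ẋ)=(0.460303, 1.859802)
phase 2: p=0.1698, T=0.354, ωT=1.266010, cosh=1.914314, sinh=1.632360; start (x,ẋ)=(0.460303, 1.859802) → end (x,ẋ)=(1.574798, 5.256145)

x = 1.5748, ẋ = 5.2561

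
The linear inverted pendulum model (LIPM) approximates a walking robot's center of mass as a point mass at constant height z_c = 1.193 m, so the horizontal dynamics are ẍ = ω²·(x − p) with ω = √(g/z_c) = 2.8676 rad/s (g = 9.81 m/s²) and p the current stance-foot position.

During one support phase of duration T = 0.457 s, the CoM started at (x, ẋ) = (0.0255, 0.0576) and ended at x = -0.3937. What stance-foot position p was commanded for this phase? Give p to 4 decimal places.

p = 0.4844

ωT = 2.8676·0.457 = 1.310493; cosh(ωT) = 1.988845, sinh(ωT) = 1.719158
x(T) = p + (x₀−p)·cosh(ωT) + (ẋ₀/ω)·sinh(ωT) ⇒ p·(1 − cosh) = x(T) − x₀·cosh − (ẋ₀/ω)·sinh
numerator   = -0.3937 − (0.0255)·1.988845 − (0.0576/2.8676)·1.719158 = -0.478947
denominator = 1 − 1.988845 = -0.988845
p = -0.478947 / -0.988845 = 0.4844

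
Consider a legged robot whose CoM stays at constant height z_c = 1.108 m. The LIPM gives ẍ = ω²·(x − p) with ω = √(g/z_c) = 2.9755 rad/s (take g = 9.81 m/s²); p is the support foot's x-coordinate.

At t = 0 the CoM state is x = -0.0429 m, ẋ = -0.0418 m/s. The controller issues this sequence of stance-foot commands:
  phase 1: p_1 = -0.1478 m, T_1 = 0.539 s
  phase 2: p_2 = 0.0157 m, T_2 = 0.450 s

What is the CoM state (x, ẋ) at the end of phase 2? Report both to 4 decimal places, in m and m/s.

phase 1: p=-0.1478, T=0.539, ωT=1.603795, cosh=2.586497, sinh=2.385365; start (x,ẋ)=(-0.042900, -0.041800) → end (x,ẋ)=(0.090014, 0.636428)
phase 2: p=0.0157, T=0.450, ωT=1.338975, cosh=2.038623, sinh=1.776508; start (x,ẋ)=(0.090014, 0.636428) → end (x,ẋ)=(0.547174, 1.690260)

x = 0.5472, ẋ = 1.6903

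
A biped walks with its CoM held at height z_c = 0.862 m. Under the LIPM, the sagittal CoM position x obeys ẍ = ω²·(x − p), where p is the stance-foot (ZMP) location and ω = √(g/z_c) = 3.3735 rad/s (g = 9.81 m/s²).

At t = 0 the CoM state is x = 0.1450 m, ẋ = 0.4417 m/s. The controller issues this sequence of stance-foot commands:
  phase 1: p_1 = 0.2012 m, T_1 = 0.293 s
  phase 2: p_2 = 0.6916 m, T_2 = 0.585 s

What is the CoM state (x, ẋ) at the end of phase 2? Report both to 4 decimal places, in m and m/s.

phase 1: p=0.2012, T=0.293, ωT=0.988435, cosh=1.529593, sinh=1.157434; start (x,ẋ)=(0.145000, 0.441700) → end (x,ẋ)=(0.266782, 0.456182)
phase 2: p=0.6916, T=0.585, ωT=1.973497, cosh=3.667385, sinh=3.528415; start (x,ẋ)=(0.266782, 0.456182) → end (x,ẋ)=(-0.389239, -3.383653)

x = -0.3892, ẋ = -3.3837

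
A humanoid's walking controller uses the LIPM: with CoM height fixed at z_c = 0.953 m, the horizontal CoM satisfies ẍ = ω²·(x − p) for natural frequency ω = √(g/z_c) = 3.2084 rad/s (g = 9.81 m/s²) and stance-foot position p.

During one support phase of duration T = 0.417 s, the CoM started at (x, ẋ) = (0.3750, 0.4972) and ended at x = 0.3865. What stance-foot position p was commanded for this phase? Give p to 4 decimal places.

ωT = 3.2084·0.417 = 1.337903; cosh(ωT) = 2.036719, sinh(ωT) = 1.774324
x(T) = p + (x₀−p)·cosh(ωT) + (ẋ₀/ω)·sinh(ωT) ⇒ p·(1 − cosh) = x(T) − x₀·cosh − (ẋ₀/ω)·sinh
numerator   = 0.3865 − (0.3750)·2.036719 − (0.4972/3.2084)·1.774324 = -0.652233
denominator = 1 − 2.036719 = -1.036719
p = -0.652233 / -1.036719 = 0.6291

p = 0.6291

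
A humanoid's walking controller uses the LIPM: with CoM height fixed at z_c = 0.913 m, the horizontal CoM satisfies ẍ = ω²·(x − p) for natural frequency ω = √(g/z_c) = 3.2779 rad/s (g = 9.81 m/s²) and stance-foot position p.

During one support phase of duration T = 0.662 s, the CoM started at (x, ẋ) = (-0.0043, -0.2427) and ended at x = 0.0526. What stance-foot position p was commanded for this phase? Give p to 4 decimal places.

p = -0.1140

ωT = 3.2779·0.662 = 2.169970; cosh(ωT) = 4.436100, sinh(ωT) = 4.321919
x(T) = p + (x₀−p)·cosh(ωT) + (ẋ₀/ω)·sinh(ωT) ⇒ p·(1 − cosh) = x(T) − x₀·cosh − (ẋ₀/ω)·sinh
numerator   = 0.0526 − (-0.0043)·4.436100 − (-0.2427/3.2779)·4.321919 = 0.391676
denominator = 1 − 4.436100 = -3.436100
p = 0.391676 / -3.436100 = -0.1140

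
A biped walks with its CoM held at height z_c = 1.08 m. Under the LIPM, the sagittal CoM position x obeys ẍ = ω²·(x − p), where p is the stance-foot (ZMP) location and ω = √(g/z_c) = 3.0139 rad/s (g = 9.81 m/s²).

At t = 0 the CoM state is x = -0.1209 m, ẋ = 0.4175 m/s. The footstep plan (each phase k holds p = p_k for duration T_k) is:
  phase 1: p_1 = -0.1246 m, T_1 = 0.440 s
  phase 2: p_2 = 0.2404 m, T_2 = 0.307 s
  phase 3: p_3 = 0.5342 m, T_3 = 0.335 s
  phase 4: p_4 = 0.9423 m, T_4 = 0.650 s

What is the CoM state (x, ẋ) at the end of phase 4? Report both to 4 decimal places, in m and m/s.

x = 0.7855, ẋ = -0.2290

phase 1: p=-0.1246, T=0.440, ωT=1.326116, cosh=2.015946, sinh=1.750440; start (x,ẋ)=(-0.120900, 0.417500) → end (x,ẋ)=(0.125338, 0.861178)
phase 2: p=0.2404, T=0.307, ωT=0.925267, cosh=1.459484, sinh=1.063059; start (x,ẋ)=(0.125338, 0.861178) → end (x,ẋ)=(0.376223, 0.888223)
phase 3: p=0.5342, T=0.335, ωT=1.009657, cosh=1.554501, sinh=1.190157; start (x,ẋ)=(0.376223, 0.888223) → end (x,ẋ)=(0.639374, 0.814077)
phase 4: p=0.9423, T=0.650, ωT=1.959035, cosh=3.616737, sinh=3.475743; start (x,ẋ)=(0.639374, 0.814077) → end (x,ẋ)=(0.785520, -0.229012)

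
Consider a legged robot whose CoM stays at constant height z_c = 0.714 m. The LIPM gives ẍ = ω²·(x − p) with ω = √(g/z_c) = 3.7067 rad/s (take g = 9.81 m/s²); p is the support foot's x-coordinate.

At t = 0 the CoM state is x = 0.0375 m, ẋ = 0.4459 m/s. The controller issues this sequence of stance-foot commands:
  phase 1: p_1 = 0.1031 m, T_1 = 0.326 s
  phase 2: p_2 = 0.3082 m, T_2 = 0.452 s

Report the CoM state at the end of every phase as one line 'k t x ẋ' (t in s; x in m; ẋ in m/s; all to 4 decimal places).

1 0.3260 0.1669 0.4423
2 0.7780 0.2251 -0.1271

phase 1: p=0.1031, T=0.326, ωT=1.208384, cosh=1.823375, sinh=1.524695; start (x,ẋ)=(0.037500, 0.445900) → end (x,ẋ)=(0.166901, 0.442299)
phase 2: p=0.3082, T=0.452, ωT=1.675428, cosh=2.764155, sinh=2.576927; start (x,ẋ)=(0.166901, 0.442299) → end (x,ẋ)=(0.225117, -0.127092)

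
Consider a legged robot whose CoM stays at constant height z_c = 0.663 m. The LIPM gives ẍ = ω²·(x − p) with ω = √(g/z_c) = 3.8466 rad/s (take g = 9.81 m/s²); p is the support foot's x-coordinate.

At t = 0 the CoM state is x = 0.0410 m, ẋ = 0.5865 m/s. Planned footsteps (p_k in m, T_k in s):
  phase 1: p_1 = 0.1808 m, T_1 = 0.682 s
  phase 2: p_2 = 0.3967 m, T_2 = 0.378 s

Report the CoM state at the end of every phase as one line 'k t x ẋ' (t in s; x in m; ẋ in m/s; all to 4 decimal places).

1 0.6820 0.2575 0.3767
2 1.0600 0.2807 -0.2330

phase 1: p=0.1808, T=0.682, ωT=2.623381, cosh=6.927401, sinh=6.854844; start (x,ẋ)=(0.041000, 0.586500) → end (x,ẋ)=(0.257523, 0.376696)
phase 2: p=0.3967, T=0.378, ωT=1.454015, cosh=2.256947, sinh=2.023317; start (x,ẋ)=(0.257523, 0.376696) → end (x,ẋ)=(0.280728, -0.233014)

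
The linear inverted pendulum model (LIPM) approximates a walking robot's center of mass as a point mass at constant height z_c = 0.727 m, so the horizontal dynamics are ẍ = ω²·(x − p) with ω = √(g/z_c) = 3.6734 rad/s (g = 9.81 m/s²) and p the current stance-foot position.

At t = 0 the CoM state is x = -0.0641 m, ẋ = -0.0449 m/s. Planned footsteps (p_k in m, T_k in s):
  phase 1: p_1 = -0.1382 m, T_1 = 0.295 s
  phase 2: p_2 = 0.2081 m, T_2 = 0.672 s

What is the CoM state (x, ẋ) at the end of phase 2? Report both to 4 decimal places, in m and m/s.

phase 1: p=-0.1382, T=0.295, ωT=1.083653, cosh=1.646907, sinh=1.308549; start (x,ẋ)=(-0.064100, -0.044900) → end (x,ẋ)=(-0.032159, 0.282240)
phase 2: p=0.2081, T=0.672, ωT=2.468525, cosh=5.944864, sinh=5.860155; start (x,ẋ)=(-0.032159, 0.282240) → end (x,ẋ)=(-0.769950, -3.494097)

x = -0.7699, ẋ = -3.4941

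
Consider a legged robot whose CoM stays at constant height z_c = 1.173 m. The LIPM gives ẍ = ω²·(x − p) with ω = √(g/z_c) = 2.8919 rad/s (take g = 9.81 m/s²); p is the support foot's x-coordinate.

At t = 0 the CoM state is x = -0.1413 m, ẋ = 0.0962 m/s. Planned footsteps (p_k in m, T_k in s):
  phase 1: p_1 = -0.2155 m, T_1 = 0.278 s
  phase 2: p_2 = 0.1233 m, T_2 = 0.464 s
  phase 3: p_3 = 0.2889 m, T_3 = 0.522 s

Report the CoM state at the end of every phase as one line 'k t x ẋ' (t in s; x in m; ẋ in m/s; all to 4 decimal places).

phase 1: p=-0.2155, T=0.278, ωT=0.803948, cosh=1.340952, sinh=0.893393; start (x,ẋ)=(-0.141300, 0.096200) → end (x,ẋ)=(-0.086282, 0.320703)
phase 2: p=0.1233, T=0.464, ωT=1.341842, cosh=2.043724, sinh=1.782360; start (x,ẋ)=(-0.086282, 0.320703) → end (x,ẋ)=(-0.107370, -0.424844)
phase 3: p=0.2889, T=0.522, ωT=1.509572, cosh=2.372899, sinh=2.151894; start (x,ẋ)=(-0.107370, -0.424844) → end (x,ẋ)=(-0.967540, -3.474126)

1 0.2780 -0.0863 0.3207
2 0.7420 -0.1074 -0.4248
3 1.2640 -0.9675 -3.4741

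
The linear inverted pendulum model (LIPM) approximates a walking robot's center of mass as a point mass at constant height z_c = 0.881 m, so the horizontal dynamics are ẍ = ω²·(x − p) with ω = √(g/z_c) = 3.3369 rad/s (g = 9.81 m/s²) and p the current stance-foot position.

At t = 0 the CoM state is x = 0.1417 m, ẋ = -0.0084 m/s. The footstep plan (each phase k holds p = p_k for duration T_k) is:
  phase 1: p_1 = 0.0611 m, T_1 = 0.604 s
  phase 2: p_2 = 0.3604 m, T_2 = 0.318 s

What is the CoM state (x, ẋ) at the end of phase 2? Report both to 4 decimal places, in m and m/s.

x = 0.7247, ẋ = 1.5485

phase 1: p=0.0611, T=0.604, ωT=2.015488, cosh=3.818821, sinh=3.685565; start (x,ẋ)=(0.141700, -0.008400) → end (x,ẋ)=(0.359619, 0.959170)
phase 2: p=0.3604, T=0.318, ωT=1.061134, cosh=1.617855, sinh=1.271792; start (x,ẋ)=(0.359619, 0.959170) → end (x,ẋ)=(0.724705, 1.548484)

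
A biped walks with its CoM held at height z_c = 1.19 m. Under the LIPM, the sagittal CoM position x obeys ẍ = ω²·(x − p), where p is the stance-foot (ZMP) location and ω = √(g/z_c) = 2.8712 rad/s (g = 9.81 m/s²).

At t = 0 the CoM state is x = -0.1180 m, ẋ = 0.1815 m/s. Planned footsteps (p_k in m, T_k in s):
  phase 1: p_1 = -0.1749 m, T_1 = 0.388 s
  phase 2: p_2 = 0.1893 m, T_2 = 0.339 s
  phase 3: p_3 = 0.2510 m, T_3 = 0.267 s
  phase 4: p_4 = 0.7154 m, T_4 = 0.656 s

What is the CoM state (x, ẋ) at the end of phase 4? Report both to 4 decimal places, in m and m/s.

phase 1: p=-0.1749, T=0.388, ωT=1.114026, cosh=1.687417, sinh=1.359182; start (x,ẋ)=(-0.118000, 0.181500) → end (x,ẋ)=(0.007033, 0.528317)
phase 2: p=0.1893, T=0.339, ωT=0.973337, cosh=1.512291, sinh=1.134471; start (x,ẋ)=(0.007033, 0.528317) → end (x,ẋ)=(0.122409, 0.205274)
phase 3: p=0.2510, T=0.267, ωT=0.766610, cosh=1.308522, sinh=0.843936; start (x,ẋ)=(0.122409, 0.205274) → end (x,ẋ)=(0.143072, -0.042986)
phase 4: p=0.7154, T=0.656, ωT=1.883507, cosh=3.364293, sinh=3.212237; start (x,ẋ)=(0.143072, -0.042986) → end (x,ẋ)=(-1.258170, -5.423182)

x = -1.2582, ẋ = -5.4232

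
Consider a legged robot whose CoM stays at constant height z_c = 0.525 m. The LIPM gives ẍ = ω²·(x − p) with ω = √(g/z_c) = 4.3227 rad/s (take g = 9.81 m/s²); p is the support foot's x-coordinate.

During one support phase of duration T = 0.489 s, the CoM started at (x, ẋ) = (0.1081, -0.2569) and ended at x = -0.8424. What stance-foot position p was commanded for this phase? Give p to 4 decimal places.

ωT = 4.3227·0.489 = 2.113800; cosh(ωT) = 4.200212, sinh(ωT) = 4.079434
x(T) = p + (x₀−p)·cosh(ωT) + (ẋ₀/ω)·sinh(ωT) ⇒ p·(1 − cosh) = x(T) − x₀·cosh − (ẋ₀/ω)·sinh
numerator   = -0.8424 − (0.1081)·4.200212 − (-0.2569/4.3227)·4.079434 = -1.054000
denominator = 1 − 4.200212 = -3.200212
p = -1.054000 / -3.200212 = 0.3294

p = 0.3294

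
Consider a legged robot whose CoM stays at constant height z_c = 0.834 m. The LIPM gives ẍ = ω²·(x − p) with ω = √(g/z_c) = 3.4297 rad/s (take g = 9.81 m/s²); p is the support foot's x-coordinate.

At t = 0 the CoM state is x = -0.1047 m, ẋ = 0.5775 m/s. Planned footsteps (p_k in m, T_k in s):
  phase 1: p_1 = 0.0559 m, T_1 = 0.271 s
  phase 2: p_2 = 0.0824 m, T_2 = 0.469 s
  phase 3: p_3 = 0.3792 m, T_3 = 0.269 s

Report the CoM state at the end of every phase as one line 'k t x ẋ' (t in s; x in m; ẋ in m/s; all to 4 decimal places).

1 0.2710 0.0008 0.2565
2 0.7400 0.0498 -0.0045
3 1.0090 -0.1020 -1.2031

phase 1: p=0.0559, T=0.271, ωT=0.929449, cosh=1.463942, sinh=1.069170; start (x,ẋ)=(-0.104700, 0.577500) → end (x,ẋ)=(0.000820, 0.256517)
phase 2: p=0.0824, T=0.469, ωT=1.608529, cosh=2.597820, sinh=2.397639; start (x,ẋ)=(0.000820, 0.256517) → end (x,ẋ)=(0.049796, -0.004462)
phase 3: p=0.3792, T=0.269, ωT=0.922589, cosh=1.456642, sinh=1.059154; start (x,ẋ)=(0.049796, -0.004462) → end (x,ẋ)=(-0.102002, -1.203085)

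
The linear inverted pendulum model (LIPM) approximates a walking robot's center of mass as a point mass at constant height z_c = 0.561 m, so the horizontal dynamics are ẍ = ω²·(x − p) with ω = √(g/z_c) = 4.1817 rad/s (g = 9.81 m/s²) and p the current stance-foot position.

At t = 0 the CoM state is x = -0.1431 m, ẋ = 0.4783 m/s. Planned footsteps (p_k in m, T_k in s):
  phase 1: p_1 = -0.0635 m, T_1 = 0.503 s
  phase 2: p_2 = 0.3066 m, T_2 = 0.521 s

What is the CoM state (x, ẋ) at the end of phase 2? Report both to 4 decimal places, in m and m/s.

phase 1: p=-0.0635, T=0.503, ωT=2.103395, cosh=4.157992, sinh=4.035950; start (x,ẋ)=(-0.143100, 0.478300) → end (x,ẋ)=(0.067153, 0.645348)
phase 2: p=0.3066, T=0.521, ωT=2.178666, cosh=4.473851, sinh=4.360659; start (x,ẋ)=(0.067153, 0.645348) → end (x,ẋ)=(-0.091684, -1.479117)

x = -0.0917, ẋ = -1.4791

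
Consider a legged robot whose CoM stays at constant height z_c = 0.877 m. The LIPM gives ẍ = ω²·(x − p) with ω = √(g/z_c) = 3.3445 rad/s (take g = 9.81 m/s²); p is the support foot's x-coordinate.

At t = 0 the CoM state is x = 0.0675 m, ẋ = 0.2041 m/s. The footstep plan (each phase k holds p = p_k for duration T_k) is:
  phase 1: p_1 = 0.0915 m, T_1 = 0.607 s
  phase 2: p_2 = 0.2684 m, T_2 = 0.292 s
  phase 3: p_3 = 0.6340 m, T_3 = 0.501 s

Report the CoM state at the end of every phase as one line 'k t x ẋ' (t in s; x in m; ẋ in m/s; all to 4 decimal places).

phase 1: p=0.0915, T=0.607, ωT=2.030111, cosh=3.873128, sinh=3.741807; start (x,ẋ)=(0.067500, 0.204100) → end (x,ẋ)=(0.226891, 0.490158)
phase 2: p=0.2684, T=0.292, ωT=0.976594, cosh=1.515994, sinh=1.139402; start (x,ẋ)=(0.226891, 0.490158) → end (x,ẋ)=(0.372459, 0.584896)
phase 3: p=0.6340, T=0.501, ωT=1.675595, cosh=2.764583, sinh=2.577387; start (x,ẋ)=(0.372459, 0.584896) → end (x,ẋ)=(0.361690, -0.637506)

1 0.6070 0.2269 0.4902
2 0.8990 0.3725 0.5849
3 1.4000 0.3617 -0.6375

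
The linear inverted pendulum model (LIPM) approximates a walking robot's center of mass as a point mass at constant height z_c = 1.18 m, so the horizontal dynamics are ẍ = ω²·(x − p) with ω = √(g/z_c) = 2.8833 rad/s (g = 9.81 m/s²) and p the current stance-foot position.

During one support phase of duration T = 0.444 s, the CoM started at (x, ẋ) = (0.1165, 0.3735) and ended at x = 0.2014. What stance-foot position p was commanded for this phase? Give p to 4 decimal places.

ωT = 2.8833·0.444 = 1.280185; cosh(ωT) = 1.937646, sinh(ωT) = 1.659660
x(T) = p + (x₀−p)·cosh(ωT) + (ẋ₀/ω)·sinh(ωT) ⇒ p·(1 − cosh) = x(T) − x₀·cosh − (ẋ₀/ω)·sinh
numerator   = 0.2014 − (0.1165)·1.937646 − (0.3735/2.8833)·1.659660 = -0.239327
denominator = 1 − 1.937646 = -0.937646
p = -0.239327 / -0.937646 = 0.2552

p = 0.2552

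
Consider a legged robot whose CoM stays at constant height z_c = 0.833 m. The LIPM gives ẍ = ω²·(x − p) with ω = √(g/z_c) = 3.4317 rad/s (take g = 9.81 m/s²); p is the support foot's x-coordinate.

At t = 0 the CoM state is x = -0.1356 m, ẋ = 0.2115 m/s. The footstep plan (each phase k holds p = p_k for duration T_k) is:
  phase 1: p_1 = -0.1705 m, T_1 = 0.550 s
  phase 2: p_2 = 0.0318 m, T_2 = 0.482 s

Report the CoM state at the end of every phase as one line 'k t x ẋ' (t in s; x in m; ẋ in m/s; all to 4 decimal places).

phase 1: p=-0.1705, T=0.550, ωT=1.887435, cosh=3.376936, sinh=3.225476; start (x,ẋ)=(-0.135600, 0.211500) → end (x,ẋ)=(0.146145, 1.100525)
phase 2: p=0.0318, T=0.482, ωT=1.654079, cosh=2.709766, sinh=2.518498; start (x,ẋ)=(0.146145, 1.100525) → end (x,ẋ)=(1.149316, 3.970421)

1 0.5500 0.1461 1.1005
2 1.0320 1.1493 3.9704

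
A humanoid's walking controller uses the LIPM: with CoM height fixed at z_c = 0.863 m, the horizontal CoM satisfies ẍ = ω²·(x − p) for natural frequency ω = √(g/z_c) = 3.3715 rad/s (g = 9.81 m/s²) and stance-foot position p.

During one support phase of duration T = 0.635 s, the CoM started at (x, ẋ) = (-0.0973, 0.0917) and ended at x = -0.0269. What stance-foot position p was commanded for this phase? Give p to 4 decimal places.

p = -0.0841

ωT = 3.3715·0.635 = 2.140903; cosh(ωT) = 4.312330, sinh(ωT) = 4.194782
x(T) = p + (x₀−p)·cosh(ωT) + (ẋ₀/ω)·sinh(ωT) ⇒ p·(1 − cosh) = x(T) − x₀·cosh − (ẋ₀/ω)·sinh
numerator   = -0.0269 − (-0.0973)·4.312330 − (0.0917/3.3715)·4.194782 = 0.278598
denominator = 1 − 4.312330 = -3.312330
p = 0.278598 / -3.312330 = -0.0841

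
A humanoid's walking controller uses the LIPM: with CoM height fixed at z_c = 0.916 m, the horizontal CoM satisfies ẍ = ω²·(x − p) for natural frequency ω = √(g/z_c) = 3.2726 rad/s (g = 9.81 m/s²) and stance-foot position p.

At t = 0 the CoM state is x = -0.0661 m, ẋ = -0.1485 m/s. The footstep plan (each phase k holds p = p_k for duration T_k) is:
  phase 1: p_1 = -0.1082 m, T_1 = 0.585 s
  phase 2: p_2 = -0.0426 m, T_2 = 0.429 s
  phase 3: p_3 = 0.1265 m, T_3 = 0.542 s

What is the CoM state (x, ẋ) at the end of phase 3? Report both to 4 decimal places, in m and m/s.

phase 1: p=-0.1082, T=0.585, ωT=1.914471, cosh=3.465385, sinh=3.317965; start (x,ẋ)=(-0.066100, -0.148500) → end (x,ẋ)=(-0.112866, -0.057472)
phase 2: p=-0.0426, T=0.429, ωT=1.403945, cosh=2.158428, sinh=1.912802; start (x,ẋ)=(-0.112866, -0.057472) → end (x,ẋ)=(-0.227856, -0.563902)
phase 3: p=0.1265, T=0.542, ωT=1.773749, cosh=3.031301, sinh=2.861605; start (x,ẋ)=(-0.227856, -0.563902) → end (x,ẋ)=(-1.440742, -5.027858)

x = -1.4407, ẋ = -5.0279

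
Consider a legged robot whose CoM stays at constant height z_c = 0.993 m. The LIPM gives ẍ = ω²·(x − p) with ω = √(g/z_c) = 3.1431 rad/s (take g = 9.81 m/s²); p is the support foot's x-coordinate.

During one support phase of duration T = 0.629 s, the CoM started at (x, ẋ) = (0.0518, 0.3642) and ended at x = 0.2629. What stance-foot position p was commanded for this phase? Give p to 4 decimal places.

ωT = 3.1431·0.629 = 1.977010; cosh(ωT) = 3.679801, sinh(ωT) = 3.541318
x(T) = p + (x₀−p)·cosh(ωT) + (ẋ₀/ω)·sinh(ωT) ⇒ p·(1 − cosh) = x(T) − x₀·cosh − (ẋ₀/ω)·sinh
numerator   = 0.2629 − (0.0518)·3.679801 − (0.3642/3.1431)·3.541318 = -0.338056
denominator = 1 − 3.679801 = -2.679801
p = -0.338056 / -2.679801 = 0.1261

p = 0.1261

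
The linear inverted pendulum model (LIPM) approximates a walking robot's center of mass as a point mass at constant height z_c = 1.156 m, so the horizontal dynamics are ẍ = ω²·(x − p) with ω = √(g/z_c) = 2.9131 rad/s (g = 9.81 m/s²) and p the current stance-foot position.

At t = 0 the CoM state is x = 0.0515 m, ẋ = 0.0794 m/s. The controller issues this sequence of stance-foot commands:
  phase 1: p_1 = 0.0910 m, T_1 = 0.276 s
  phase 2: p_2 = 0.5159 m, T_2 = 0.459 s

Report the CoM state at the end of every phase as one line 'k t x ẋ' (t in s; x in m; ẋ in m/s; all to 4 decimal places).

1 0.2760 0.0624 0.0037
2 0.7350 -0.4049 -2.3345

phase 1: p=0.0910, T=0.276, ωT=0.804016, cosh=1.341012, sinh=0.893484; start (x,ẋ)=(0.051500, 0.079400) → end (x,ẋ)=(0.062383, 0.003665)
phase 2: p=0.5159, T=0.459, ωT=1.337113, cosh=2.035318, sinh=1.772715; start (x,ẋ)=(0.062383, 0.003665) → end (x,ẋ)=(-0.404921, -2.334546)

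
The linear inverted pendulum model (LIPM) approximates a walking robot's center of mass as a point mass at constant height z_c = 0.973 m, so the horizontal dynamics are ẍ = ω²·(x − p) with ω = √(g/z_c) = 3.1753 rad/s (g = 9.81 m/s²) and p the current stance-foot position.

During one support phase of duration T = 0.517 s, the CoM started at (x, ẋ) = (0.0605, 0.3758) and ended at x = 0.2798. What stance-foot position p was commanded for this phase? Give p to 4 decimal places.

p = 0.1051

ωT = 3.1753·0.517 = 1.641630; cosh(ωT) = 2.678622, sinh(ωT) = 2.484958
x(T) = p + (x₀−p)·cosh(ωT) + (ẋ₀/ω)·sinh(ωT) ⇒ p·(1 − cosh) = x(T) − x₀·cosh − (ẋ₀/ω)·sinh
numerator   = 0.2798 − (0.0605)·2.678622 − (0.3758/3.1753)·2.484958 = -0.176354
denominator = 1 − 2.678622 = -1.678622
p = -0.176354 / -1.678622 = 0.1051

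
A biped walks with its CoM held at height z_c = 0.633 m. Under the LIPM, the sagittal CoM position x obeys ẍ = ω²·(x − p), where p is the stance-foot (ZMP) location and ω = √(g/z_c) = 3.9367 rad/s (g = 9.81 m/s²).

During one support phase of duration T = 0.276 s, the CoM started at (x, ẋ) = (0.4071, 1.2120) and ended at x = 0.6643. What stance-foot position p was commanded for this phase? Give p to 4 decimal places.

p = 0.6332

ωT = 3.9367·0.276 = 1.086529; cosh(ωT) = 1.650677, sinh(ωT) = 1.313292
x(T) = p + (x₀−p)·cosh(ωT) + (ẋ₀/ω)·sinh(ωT) ⇒ p·(1 − cosh) = x(T) − x₀·cosh − (ẋ₀/ω)·sinh
numerator   = 0.6643 − (0.4071)·1.650677 − (1.2120/3.9367)·1.313292 = -0.412017
denominator = 1 − 1.650677 = -0.650677
p = -0.412017 / -0.650677 = 0.6332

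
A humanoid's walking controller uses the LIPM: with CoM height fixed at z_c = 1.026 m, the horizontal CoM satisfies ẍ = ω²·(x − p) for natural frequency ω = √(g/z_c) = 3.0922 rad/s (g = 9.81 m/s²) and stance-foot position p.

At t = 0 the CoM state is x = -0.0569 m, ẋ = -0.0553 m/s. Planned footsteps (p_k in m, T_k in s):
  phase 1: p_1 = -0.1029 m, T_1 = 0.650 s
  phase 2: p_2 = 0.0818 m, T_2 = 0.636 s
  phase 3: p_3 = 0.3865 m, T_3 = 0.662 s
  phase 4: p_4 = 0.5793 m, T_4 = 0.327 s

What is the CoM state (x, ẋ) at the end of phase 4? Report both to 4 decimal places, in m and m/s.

phase 1: p=-0.1029, T=0.650, ωT=2.009930, cosh=3.798396, sinh=3.664398; start (x,ẋ)=(-0.056900, -0.055300) → end (x,ẋ)=(0.006293, 0.311177)
phase 2: p=0.0818, T=0.636, ωT=1.966639, cosh=3.643272, sinh=3.503346; start (x,ẋ)=(0.006293, 0.311177) → end (x,ẋ)=(0.159260, 0.315734)
phase 3: p=0.3865, T=0.662, ωT=2.047036, cosh=3.937016, sinh=3.807899; start (x,ẋ)=(0.159260, 0.315734) → end (x,ẋ)=(-0.119335, -1.432650)
phase 4: p=0.5793, T=0.327, ωT=1.011149, cosh=1.556280, sinh=1.192479; start (x,ẋ)=(-0.119335, -1.432650) → end (x,ẋ)=(-1.060460, -4.805739)

x = -1.0605, ẋ = -4.8057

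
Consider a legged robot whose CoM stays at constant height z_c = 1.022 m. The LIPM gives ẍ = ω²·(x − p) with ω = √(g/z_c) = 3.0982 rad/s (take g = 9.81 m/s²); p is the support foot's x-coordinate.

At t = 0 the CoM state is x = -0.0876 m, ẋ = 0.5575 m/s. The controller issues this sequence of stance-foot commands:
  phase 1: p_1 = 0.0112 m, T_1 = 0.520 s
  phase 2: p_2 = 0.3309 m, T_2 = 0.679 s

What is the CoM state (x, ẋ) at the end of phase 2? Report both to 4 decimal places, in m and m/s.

x = 0.6632, ẋ = 1.1715

phase 1: p=0.0112, T=0.520, ωT=1.611064, cosh=2.603906, sinh=2.404231; start (x,ẋ)=(-0.087600, 0.557500) → end (x,ẋ)=(0.186559, 0.715737)
phase 2: p=0.3309, T=0.679, ωT=2.103678, cosh=4.159133, sinh=4.037126; start (x,ẋ)=(0.186559, 0.715737) → end (x,ẋ)=(0.663212, 1.171456)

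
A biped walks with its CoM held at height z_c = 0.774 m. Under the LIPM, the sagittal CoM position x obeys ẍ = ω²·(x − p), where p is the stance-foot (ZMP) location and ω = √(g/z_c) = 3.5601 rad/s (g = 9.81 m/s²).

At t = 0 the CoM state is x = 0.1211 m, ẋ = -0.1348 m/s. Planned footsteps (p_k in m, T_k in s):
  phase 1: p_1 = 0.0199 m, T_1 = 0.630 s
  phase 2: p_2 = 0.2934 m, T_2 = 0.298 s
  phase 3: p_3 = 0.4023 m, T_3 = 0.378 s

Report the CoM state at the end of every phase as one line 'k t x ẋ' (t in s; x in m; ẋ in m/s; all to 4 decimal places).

phase 1: p=0.0199, T=0.630, ωT=2.242863, cosh=4.763209, sinh=4.657054; start (x,ẋ)=(0.121100, -0.134800) → end (x,ẋ)=(0.325602, 1.035773)
phase 2: p=0.2934, T=0.298, ωT=1.060910, cosh=1.617569, sinh=1.271429; start (x,ẋ)=(0.325602, 1.035773) → end (x,ẋ)=(0.715397, 1.821192)
phase 3: p=0.4023, T=0.378, ωT=1.345718, cosh=2.050648, sinh=1.790295; start (x,ẋ)=(0.715397, 1.821192) → end (x,ẋ)=(1.960188, 5.730185)

1 0.6300 0.3256 1.0358
2 0.9280 0.7154 1.8212
3 1.3060 1.9602 5.7302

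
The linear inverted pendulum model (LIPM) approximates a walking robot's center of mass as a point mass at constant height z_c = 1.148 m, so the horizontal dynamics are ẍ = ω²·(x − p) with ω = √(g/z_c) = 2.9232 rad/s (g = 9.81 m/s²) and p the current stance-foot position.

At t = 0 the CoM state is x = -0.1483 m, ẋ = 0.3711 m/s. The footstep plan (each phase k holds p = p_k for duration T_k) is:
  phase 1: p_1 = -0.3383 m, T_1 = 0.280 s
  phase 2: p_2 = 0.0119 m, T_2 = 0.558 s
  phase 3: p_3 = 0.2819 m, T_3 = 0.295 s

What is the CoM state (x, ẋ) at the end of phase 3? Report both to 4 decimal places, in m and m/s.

phase 1: p=-0.3383, T=0.280, ωT=0.818496, cosh=1.354091, sinh=0.912997; start (x,ẋ)=(-0.148300, 0.371100) → end (x,ẋ)=(0.034882, 1.009589)
phase 2: p=0.0119, T=0.558, ωT=1.631146, cosh=2.652715, sinh=2.457010; start (x,ẋ)=(0.034882, 1.009589) → end (x,ẋ)=(0.921445, 2.843217)
phase 3: p=0.2819, T=0.295, ωT=0.862344, cosh=1.395439, sinh=0.973268; start (x,ẋ)=(0.921445, 2.843217) → end (x,ẋ)=(2.120984, 5.787077)

x = 2.1210, ẋ = 5.7871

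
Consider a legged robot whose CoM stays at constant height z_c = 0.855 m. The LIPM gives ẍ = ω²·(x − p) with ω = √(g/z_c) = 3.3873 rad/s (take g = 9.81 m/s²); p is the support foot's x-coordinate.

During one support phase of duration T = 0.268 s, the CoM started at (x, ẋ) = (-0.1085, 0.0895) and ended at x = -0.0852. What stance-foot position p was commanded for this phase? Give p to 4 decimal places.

p = -0.0992

ωT = 3.3873·0.268 = 0.907796; cosh(ωT) = 1.441133, sinh(ωT) = 1.037721
x(T) = p + (x₀−p)·cosh(ωT) + (ẋ₀/ω)·sinh(ωT) ⇒ p·(1 − cosh) = x(T) − x₀·cosh − (ẋ₀/ω)·sinh
numerator   = -0.0852 − (-0.1085)·1.441133 − (0.0895/3.3873)·1.037721 = 0.043744
denominator = 1 − 1.441133 = -0.441133
p = 0.043744 / -0.441133 = -0.0992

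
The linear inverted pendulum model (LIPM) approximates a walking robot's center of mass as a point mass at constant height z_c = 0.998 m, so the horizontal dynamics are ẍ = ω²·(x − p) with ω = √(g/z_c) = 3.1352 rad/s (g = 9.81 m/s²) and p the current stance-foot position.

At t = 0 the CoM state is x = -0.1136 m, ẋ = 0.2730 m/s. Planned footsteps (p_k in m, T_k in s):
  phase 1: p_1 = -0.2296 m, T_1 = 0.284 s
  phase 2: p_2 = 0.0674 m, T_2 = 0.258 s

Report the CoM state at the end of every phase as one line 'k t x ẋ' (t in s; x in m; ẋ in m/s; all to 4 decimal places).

phase 1: p=-0.2296, T=0.284, ωT=0.890397, cosh=1.423294, sinh=1.012802; start (x,ẋ)=(-0.113600, 0.273000) → end (x,ẋ)=(0.023693, 0.756898)
phase 2: p=0.0674, T=0.258, ωT=0.808882, cosh=1.345376, sinh=0.900020; start (x,ẋ)=(0.023693, 0.756898) → end (x,ẋ)=(0.225879, 0.894982)

1 0.2840 0.0237 0.7569
2 0.5420 0.2259 0.8950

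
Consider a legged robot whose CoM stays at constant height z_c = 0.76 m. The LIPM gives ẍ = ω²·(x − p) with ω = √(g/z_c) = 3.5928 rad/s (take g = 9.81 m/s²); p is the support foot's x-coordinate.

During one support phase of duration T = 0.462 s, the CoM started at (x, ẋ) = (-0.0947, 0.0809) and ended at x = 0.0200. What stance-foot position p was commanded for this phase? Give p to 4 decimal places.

ωT = 3.5928·0.462 = 1.659874; cosh(ωT) = 2.724405, sinh(ωT) = 2.534242
x(T) = p + (x₀−p)·cosh(ωT) + (ẋ₀/ω)·sinh(ωT) ⇒ p·(1 − cosh) = x(T) − x₀·cosh − (ẋ₀/ω)·sinh
numerator   = 0.0200 − (-0.0947)·2.724405 − (0.0809/3.5928)·2.534242 = 0.220937
denominator = 1 − 2.724405 = -1.724405
p = 0.220937 / -1.724405 = -0.1281

p = -0.1281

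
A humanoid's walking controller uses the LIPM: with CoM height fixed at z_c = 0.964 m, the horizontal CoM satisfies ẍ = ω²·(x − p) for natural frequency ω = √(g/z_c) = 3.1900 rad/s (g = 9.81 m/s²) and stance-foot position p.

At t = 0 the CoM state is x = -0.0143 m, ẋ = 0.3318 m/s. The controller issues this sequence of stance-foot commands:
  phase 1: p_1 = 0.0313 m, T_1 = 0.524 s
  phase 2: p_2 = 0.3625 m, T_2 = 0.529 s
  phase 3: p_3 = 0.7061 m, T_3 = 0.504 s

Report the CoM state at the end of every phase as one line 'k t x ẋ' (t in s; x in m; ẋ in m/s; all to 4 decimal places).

phase 1: p=0.0313, T=0.524, ωT=1.671560, cosh=2.754207, sinh=2.566254; start (x,ẋ)=(-0.014300, 0.331800) → end (x,ẋ)=(0.172631, 0.540548)
phase 2: p=0.3625, T=0.529, ωT=1.687510, cosh=2.795491, sinh=2.610512; start (x,ẋ)=(0.172631, 0.540548) → end (x,ẋ)=(0.274076, -0.070044)
phase 3: p=0.7061, T=0.504, ωT=1.607760, cosh=2.595977, sinh=2.395641; start (x,ẋ)=(0.274076, -0.070044) → end (x,ẋ)=(-0.468027, -3.483403)

1 0.5240 0.1726 0.5405
2 1.0530 0.2741 -0.0700
3 1.5570 -0.4680 -3.4834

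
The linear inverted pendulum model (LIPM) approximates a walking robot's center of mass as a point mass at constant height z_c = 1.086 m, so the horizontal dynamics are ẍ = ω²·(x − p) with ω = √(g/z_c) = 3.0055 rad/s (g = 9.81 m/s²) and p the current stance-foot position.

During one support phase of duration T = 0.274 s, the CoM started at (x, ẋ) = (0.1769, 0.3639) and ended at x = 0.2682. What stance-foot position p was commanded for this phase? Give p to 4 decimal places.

p = 0.2328

ωT = 3.0055·0.274 = 0.823507; cosh(ωT) = 1.358683, sinh(ωT) = 0.919793
x(T) = p + (x₀−p)·cosh(ωT) + (ẋ₀/ω)·sinh(ωT) ⇒ p·(1 − cosh) = x(T) − x₀·cosh − (ẋ₀/ω)·sinh
numerator   = 0.2682 − (0.1769)·1.358683 − (0.3639/3.0055)·0.919793 = -0.083518
denominator = 1 − 1.358683 = -0.358683
p = -0.083518 / -0.358683 = 0.2328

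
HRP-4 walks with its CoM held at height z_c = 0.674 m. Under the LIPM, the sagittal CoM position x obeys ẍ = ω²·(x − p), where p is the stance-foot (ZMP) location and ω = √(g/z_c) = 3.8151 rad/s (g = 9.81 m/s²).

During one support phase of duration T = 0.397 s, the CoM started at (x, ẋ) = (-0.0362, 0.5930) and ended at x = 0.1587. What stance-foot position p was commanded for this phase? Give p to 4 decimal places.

p = 0.0660

ωT = 3.8151·0.397 = 1.514595; cosh(ωT) = 2.383737, sinh(ωT) = 2.163840
x(T) = p + (x₀−p)·cosh(ωT) + (ẋ₀/ω)·sinh(ωT) ⇒ p·(1 − cosh) = x(T) − x₀·cosh − (ẋ₀/ω)·sinh
numerator   = 0.1587 − (-0.0362)·2.383737 − (0.5930/3.8151)·2.163840 = -0.091345
denominator = 1 − 2.383737 = -1.383737
p = -0.091345 / -1.383737 = 0.0660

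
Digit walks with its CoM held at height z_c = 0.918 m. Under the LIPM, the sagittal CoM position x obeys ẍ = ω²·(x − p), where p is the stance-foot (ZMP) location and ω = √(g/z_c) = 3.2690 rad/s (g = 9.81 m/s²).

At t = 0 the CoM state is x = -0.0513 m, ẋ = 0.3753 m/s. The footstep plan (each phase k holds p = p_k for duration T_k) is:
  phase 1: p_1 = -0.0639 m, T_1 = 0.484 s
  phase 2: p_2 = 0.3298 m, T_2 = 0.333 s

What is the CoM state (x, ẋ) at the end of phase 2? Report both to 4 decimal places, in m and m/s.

x = 0.5959, ẋ = 1.3264

phase 1: p=-0.0639, T=0.484, ωT=1.582196, cosh=2.535576, sinh=2.330053; start (x,ẋ)=(-0.051300, 0.375300) → end (x,ẋ)=(0.235552, 1.047575)
phase 2: p=0.3298, T=0.333, ωT=1.088577, cosh=1.653370, sinh=1.316675; start (x,ẋ)=(0.235552, 1.047575) → end (x,ẋ)=(0.595911, 1.326365)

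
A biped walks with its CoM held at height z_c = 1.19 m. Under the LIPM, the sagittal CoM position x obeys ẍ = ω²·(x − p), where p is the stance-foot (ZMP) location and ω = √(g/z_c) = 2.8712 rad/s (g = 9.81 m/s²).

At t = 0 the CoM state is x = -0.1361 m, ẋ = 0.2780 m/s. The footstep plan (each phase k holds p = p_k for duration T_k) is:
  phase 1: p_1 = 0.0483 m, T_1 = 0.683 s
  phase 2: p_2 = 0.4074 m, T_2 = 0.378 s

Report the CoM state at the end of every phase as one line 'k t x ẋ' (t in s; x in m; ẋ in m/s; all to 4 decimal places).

1 0.6830 -0.2827 -0.8367
2 1.0610 -1.1127 -3.9778

phase 1: p=0.0483, T=0.683, ωT=1.961030, cosh=3.623677, sinh=3.482963; start (x,ẋ)=(-0.136100, 0.278000) → end (x,ẋ)=(-0.282673, -0.836670)
phase 2: p=0.4074, T=0.378, ωT=1.085314, cosh=1.649082, sinh=1.311286; start (x,ẋ)=(-0.282673, -0.836670) → end (x,ẋ)=(-1.112697, -3.977838)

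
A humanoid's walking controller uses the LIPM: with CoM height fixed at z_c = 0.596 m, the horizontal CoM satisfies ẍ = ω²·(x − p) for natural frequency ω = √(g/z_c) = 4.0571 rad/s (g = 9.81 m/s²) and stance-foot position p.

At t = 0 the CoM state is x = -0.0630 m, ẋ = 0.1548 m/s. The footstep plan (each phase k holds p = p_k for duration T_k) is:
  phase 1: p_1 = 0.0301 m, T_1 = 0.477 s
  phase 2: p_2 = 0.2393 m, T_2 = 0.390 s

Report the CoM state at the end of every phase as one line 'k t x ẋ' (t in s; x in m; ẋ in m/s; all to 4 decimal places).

1 0.4770 -0.1696 -0.7335
2 0.8670 -1.2190 -5.7260

phase 1: p=0.0301, T=0.477, ωT=1.935237, cosh=3.535037, sinh=3.390647; start (x,ẋ)=(-0.063000, 0.154800) → end (x,ẋ)=(-0.169641, -0.733478)
phase 2: p=0.2393, T=0.390, ωT=1.582269, cosh=2.535746, sinh=2.330238; start (x,ẋ)=(-0.169641, -0.733478) → end (x,ẋ)=(-1.218950, -5.726042)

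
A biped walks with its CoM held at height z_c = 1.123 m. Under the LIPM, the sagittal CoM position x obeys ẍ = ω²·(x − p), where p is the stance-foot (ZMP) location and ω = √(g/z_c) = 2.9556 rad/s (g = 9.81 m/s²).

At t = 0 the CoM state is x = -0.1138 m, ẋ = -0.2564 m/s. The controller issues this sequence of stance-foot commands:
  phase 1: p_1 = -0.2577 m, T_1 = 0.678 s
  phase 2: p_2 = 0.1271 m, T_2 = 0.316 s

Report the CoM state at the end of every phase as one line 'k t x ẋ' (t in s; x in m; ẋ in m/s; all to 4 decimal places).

phase 1: p=-0.2577, T=0.678, ωT=2.003897, cosh=3.776357, sinh=3.641549; start (x,ẋ)=(-0.113800, -0.256400) → end (x,ẋ)=(-0.030189, 0.580532)
phase 2: p=0.1271, T=0.316, ωT=0.933970, cosh=1.468790, sinh=1.075800; start (x,ẋ)=(-0.030189, 0.580532) → end (x,ẋ)=(0.107382, 0.352560)

1 0.6780 -0.0302 0.5805
2 0.9940 0.1074 0.3526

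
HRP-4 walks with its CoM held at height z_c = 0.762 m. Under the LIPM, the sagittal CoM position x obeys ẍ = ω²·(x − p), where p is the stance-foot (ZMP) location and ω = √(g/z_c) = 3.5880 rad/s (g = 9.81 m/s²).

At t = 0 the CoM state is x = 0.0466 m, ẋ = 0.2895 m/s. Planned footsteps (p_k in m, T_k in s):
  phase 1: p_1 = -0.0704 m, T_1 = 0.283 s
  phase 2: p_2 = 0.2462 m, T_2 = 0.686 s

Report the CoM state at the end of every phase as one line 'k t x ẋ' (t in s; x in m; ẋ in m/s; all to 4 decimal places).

phase 1: p=-0.0704, T=0.283, ωT=1.015404, cosh=1.561367, sinh=1.199111; start (x,ẋ)=(0.046600, 0.289500) → end (x,ẋ)=(0.209031, 0.955398)
phase 2: p=0.2462, T=0.686, ωT=2.461368, cosh=5.903076, sinh=5.817758; start (x,ẋ)=(0.209031, 0.955398) → end (x,ẋ)=(1.575917, 4.863917)

1 0.2830 0.2090 0.9554
2 0.9690 1.5759 4.8639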